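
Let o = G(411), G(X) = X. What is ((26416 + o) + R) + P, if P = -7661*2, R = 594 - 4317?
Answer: 7782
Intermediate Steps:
R = -3723
o = 411
P = -15322
((26416 + o) + R) + P = ((26416 + 411) - 3723) - 15322 = (26827 - 3723) - 15322 = 23104 - 15322 = 7782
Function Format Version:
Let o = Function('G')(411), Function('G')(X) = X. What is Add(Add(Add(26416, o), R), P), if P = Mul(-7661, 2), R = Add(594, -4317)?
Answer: 7782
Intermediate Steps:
R = -3723
o = 411
P = -15322
Add(Add(Add(26416, o), R), P) = Add(Add(Add(26416, 411), -3723), -15322) = Add(Add(26827, -3723), -15322) = Add(23104, -15322) = 7782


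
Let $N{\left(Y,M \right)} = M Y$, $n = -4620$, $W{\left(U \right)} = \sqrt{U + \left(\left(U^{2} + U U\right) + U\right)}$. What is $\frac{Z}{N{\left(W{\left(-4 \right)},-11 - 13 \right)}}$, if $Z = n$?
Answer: $\frac{385 \sqrt{6}}{24} \approx 39.294$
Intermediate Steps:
$W{\left(U \right)} = \sqrt{2 U + 2 U^{2}}$ ($W{\left(U \right)} = \sqrt{U + \left(\left(U^{2} + U^{2}\right) + U\right)} = \sqrt{U + \left(2 U^{2} + U\right)} = \sqrt{U + \left(U + 2 U^{2}\right)} = \sqrt{2 U + 2 U^{2}}$)
$Z = -4620$
$\frac{Z}{N{\left(W{\left(-4 \right)},-11 - 13 \right)}} = - \frac{4620}{\left(-11 - 13\right) \sqrt{2} \sqrt{- 4 \left(1 - 4\right)}} = - \frac{4620}{\left(-24\right) \sqrt{2} \sqrt{\left(-4\right) \left(-3\right)}} = - \frac{4620}{\left(-24\right) \sqrt{2} \sqrt{12}} = - \frac{4620}{\left(-24\right) \sqrt{2} \cdot 2 \sqrt{3}} = - \frac{4620}{\left(-24\right) 2 \sqrt{6}} = - \frac{4620}{\left(-48\right) \sqrt{6}} = - 4620 \left(- \frac{\sqrt{6}}{288}\right) = \frac{385 \sqrt{6}}{24}$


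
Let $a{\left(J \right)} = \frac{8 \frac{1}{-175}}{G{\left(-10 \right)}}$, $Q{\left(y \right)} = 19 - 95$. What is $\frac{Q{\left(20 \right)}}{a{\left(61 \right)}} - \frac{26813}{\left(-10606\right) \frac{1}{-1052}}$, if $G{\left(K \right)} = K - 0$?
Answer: $- \frac{102266013}{5303} \approx -19285.0$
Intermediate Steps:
$G{\left(K \right)} = K$ ($G{\left(K \right)} = K + 0 = K$)
$Q{\left(y \right)} = -76$
$a{\left(J \right)} = \frac{4}{875}$ ($a{\left(J \right)} = \frac{8 \frac{1}{-175}}{-10} = 8 \left(- \frac{1}{175}\right) \left(- \frac{1}{10}\right) = \left(- \frac{8}{175}\right) \left(- \frac{1}{10}\right) = \frac{4}{875}$)
$\frac{Q{\left(20 \right)}}{a{\left(61 \right)}} - \frac{26813}{\left(-10606\right) \frac{1}{-1052}} = - \frac{76}{\frac{4}{875}} - \frac{26813}{\left(-10606\right) \frac{1}{-1052}} = \left(-76\right) \frac{875}{4} - \frac{26813}{\left(-10606\right) \left(- \frac{1}{1052}\right)} = -16625 - \frac{26813}{\frac{5303}{526}} = -16625 - \frac{14103638}{5303} = - \frac{102266013}{5303}$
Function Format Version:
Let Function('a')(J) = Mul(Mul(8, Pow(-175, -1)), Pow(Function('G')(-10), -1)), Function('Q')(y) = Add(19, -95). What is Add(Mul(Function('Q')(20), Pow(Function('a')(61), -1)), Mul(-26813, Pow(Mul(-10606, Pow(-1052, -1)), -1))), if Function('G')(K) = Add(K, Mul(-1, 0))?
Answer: Rational(-102266013, 5303) ≈ -19285.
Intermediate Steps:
Function('G')(K) = K (Function('G')(K) = Add(K, 0) = K)
Function('Q')(y) = -76
Function('a')(J) = Rational(4, 875) (Function('a')(J) = Mul(Mul(8, Pow(-175, -1)), Pow(-10, -1)) = Mul(Mul(8, Rational(-1, 175)), Rational(-1, 10)) = Mul(Rational(-8, 175), Rational(-1, 10)) = Rational(4, 875))
Add(Mul(Function('Q')(20), Pow(Function('a')(61), -1)), Mul(-26813, Pow(Mul(-10606, Pow(-1052, -1)), -1))) = Add(Mul(-76, Pow(Rational(4, 875), -1)), Mul(-26813, Pow(Mul(-10606, Pow(-1052, -1)), -1))) = Add(Mul(-76, Rational(875, 4)), Mul(-26813, Pow(Mul(-10606, Rational(-1, 1052)), -1))) = Add(-16625, Mul(-26813, Pow(Rational(5303, 526), -1))) = Add(-16625, Mul(-26813, Rational(526, 5303))) = Add(-16625, Rational(-14103638, 5303)) = Rational(-102266013, 5303)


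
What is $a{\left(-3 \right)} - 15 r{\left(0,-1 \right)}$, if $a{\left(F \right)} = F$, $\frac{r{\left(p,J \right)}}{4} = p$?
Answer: $-3$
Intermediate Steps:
$r{\left(p,J \right)} = 4 p$
$a{\left(-3 \right)} - 15 r{\left(0,-1 \right)} = -3 - 15 \cdot 4 \cdot 0 = -3 - 0 = -3 + 0 = -3$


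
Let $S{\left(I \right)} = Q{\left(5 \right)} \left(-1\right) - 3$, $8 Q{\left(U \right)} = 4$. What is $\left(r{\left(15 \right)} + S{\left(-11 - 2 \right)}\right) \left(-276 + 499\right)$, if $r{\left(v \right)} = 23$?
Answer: $\frac{8697}{2} \approx 4348.5$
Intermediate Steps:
$Q{\left(U \right)} = \frac{1}{2}$ ($Q{\left(U \right)} = \frac{1}{8} \cdot 4 = \frac{1}{2}$)
$S{\left(I \right)} = - \frac{7}{2}$ ($S{\left(I \right)} = \frac{1}{2} \left(-1\right) - 3 = - \frac{1}{2} - 3 = - \frac{7}{2}$)
$\left(r{\left(15 \right)} + S{\left(-11 - 2 \right)}\right) \left(-276 + 499\right) = \left(23 - \frac{7}{2}\right) \left(-276 + 499\right) = \frac{39}{2} \cdot 223 = \frac{8697}{2}$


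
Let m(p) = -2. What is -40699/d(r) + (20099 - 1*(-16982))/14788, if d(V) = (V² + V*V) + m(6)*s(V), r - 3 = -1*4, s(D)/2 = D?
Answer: -300817163/44364 ≈ -6780.7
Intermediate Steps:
s(D) = 2*D
r = -1 (r = 3 - 1*4 = 3 - 4 = -1)
d(V) = -4*V + 2*V² (d(V) = (V² + V*V) - 4*V = (V² + V²) - 4*V = 2*V² - 4*V = -4*V + 2*V²)
-40699/d(r) + (20099 - 1*(-16982))/14788 = -40699*(-1/(2*(-2 - 1))) + (20099 - 1*(-16982))/14788 = -40699/(2*(-1)*(-3)) + (20099 + 16982)*(1/14788) = -40699/6 + 37081*(1/14788) = -40699*⅙ + 37081/14788 = -40699/6 + 37081/14788 = -300817163/44364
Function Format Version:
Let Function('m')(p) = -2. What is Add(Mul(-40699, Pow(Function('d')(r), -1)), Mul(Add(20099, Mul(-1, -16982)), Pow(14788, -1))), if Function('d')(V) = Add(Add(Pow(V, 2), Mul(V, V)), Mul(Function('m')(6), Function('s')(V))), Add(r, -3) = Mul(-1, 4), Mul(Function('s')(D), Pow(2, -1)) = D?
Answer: Rational(-300817163, 44364) ≈ -6780.7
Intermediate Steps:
Function('s')(D) = Mul(2, D)
r = -1 (r = Add(3, Mul(-1, 4)) = Add(3, -4) = -1)
Function('d')(V) = Add(Mul(-4, V), Mul(2, Pow(V, 2))) (Function('d')(V) = Add(Add(Pow(V, 2), Mul(V, V)), Mul(-2, Mul(2, V))) = Add(Add(Pow(V, 2), Pow(V, 2)), Mul(-4, V)) = Add(Mul(2, Pow(V, 2)), Mul(-4, V)) = Add(Mul(-4, V), Mul(2, Pow(V, 2))))
Add(Mul(-40699, Pow(Function('d')(r), -1)), Mul(Add(20099, Mul(-1, -16982)), Pow(14788, -1))) = Add(Mul(-40699, Pow(Mul(2, -1, Add(-2, -1)), -1)), Mul(Add(20099, Mul(-1, -16982)), Pow(14788, -1))) = Add(Mul(-40699, Pow(Mul(2, -1, -3), -1)), Mul(Add(20099, 16982), Rational(1, 14788))) = Add(Mul(-40699, Pow(6, -1)), Mul(37081, Rational(1, 14788))) = Add(Mul(-40699, Rational(1, 6)), Rational(37081, 14788)) = Add(Rational(-40699, 6), Rational(37081, 14788)) = Rational(-300817163, 44364)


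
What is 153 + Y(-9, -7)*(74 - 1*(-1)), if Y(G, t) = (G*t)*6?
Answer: 28503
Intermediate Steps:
Y(G, t) = 6*G*t
153 + Y(-9, -7)*(74 - 1*(-1)) = 153 + (6*(-9)*(-7))*(74 - 1*(-1)) = 153 + 378*(74 + 1) = 153 + 378*75 = 153 + 28350 = 28503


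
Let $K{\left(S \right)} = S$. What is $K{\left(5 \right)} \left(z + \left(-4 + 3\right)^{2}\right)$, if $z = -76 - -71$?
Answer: $-20$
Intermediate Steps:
$z = -5$ ($z = -76 + 71 = -5$)
$K{\left(5 \right)} \left(z + \left(-4 + 3\right)^{2}\right) = 5 \left(-5 + \left(-4 + 3\right)^{2}\right) = 5 \left(-5 + \left(-1\right)^{2}\right) = 5 \left(-5 + 1\right) = 5 \left(-4\right) = -20$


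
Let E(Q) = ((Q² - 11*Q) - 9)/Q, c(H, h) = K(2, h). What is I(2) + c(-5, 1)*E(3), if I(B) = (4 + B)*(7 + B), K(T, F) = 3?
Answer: 21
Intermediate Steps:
c(H, h) = 3
E(Q) = (-9 + Q² - 11*Q)/Q
I(2) + c(-5, 1)*E(3) = (28 + 2² + 11*2) + 3*(-11 + 3 - 9/3) = (28 + 4 + 22) + 3*(-11 + 3 - 9*⅓) = 54 + 3*(-11 + 3 - 3) = 54 + 3*(-11) = 54 - 33 = 21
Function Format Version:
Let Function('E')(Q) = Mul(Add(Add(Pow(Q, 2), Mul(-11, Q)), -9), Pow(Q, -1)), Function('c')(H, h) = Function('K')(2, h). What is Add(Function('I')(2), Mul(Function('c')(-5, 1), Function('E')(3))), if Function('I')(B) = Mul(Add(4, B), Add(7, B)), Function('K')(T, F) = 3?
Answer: 21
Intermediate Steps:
Function('c')(H, h) = 3
Function('E')(Q) = Mul(Pow(Q, -1), Add(-9, Pow(Q, 2), Mul(-11, Q))) (Function('E')(Q) = Mul(Add(-9, Pow(Q, 2), Mul(-11, Q)), Pow(Q, -1)) = Mul(Pow(Q, -1), Add(-9, Pow(Q, 2), Mul(-11, Q))))
Add(Function('I')(2), Mul(Function('c')(-5, 1), Function('E')(3))) = Add(Add(28, Pow(2, 2), Mul(11, 2)), Mul(3, Add(-11, 3, Mul(-9, Pow(3, -1))))) = Add(Add(28, 4, 22), Mul(3, Add(-11, 3, Mul(-9, Rational(1, 3))))) = Add(54, Mul(3, Add(-11, 3, -3))) = Add(54, Mul(3, -11)) = Add(54, -33) = 21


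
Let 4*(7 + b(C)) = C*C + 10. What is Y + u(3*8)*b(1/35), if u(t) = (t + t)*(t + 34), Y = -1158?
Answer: -16764654/1225 ≈ -13685.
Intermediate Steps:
u(t) = 2*t*(34 + t) (u(t) = (2*t)*(34 + t) = 2*t*(34 + t))
b(C) = -9/2 + C**2/4 (b(C) = -7 + (C*C + 10)/4 = -7 + (C**2 + 10)/4 = -7 + (10 + C**2)/4 = -7 + (5/2 + C**2/4) = -9/2 + C**2/4)
Y + u(3*8)*b(1/35) = -1158 + (2*(3*8)*(34 + 3*8))*(-9/2 + (1/35)**2/4) = -1158 + (2*24*(34 + 24))*(-9/2 + (1/35)**2/4) = -1158 + (2*24*58)*(-9/2 + (1/4)*(1/1225)) = -1158 + 2784*(-9/2 + 1/4900) = -1158 + 2784*(-22049/4900) = -1158 - 15346104/1225 = -16764654/1225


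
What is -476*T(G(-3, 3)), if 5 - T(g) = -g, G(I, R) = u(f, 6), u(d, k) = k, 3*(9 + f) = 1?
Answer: -5236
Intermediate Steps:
f = -26/3 (f = -9 + (⅓)*1 = -9 + ⅓ = -26/3 ≈ -8.6667)
G(I, R) = 6
T(g) = 5 + g (T(g) = 5 - (-1)*g = 5 + g)
-476*T(G(-3, 3)) = -476*(5 + 6) = -476*11 = -17*308 = -5236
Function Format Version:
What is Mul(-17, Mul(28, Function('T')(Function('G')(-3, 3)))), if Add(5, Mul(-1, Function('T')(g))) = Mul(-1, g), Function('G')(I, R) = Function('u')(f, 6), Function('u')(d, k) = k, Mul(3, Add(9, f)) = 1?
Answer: -5236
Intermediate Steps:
f = Rational(-26, 3) (f = Add(-9, Mul(Rational(1, 3), 1)) = Add(-9, Rational(1, 3)) = Rational(-26, 3) ≈ -8.6667)
Function('G')(I, R) = 6
Function('T')(g) = Add(5, g) (Function('T')(g) = Add(5, Mul(-1, Mul(-1, g))) = Add(5, g))
Mul(-17, Mul(28, Function('T')(Function('G')(-3, 3)))) = Mul(-17, Mul(28, Add(5, 6))) = Mul(-17, Mul(28, 11)) = Mul(-17, 308) = -5236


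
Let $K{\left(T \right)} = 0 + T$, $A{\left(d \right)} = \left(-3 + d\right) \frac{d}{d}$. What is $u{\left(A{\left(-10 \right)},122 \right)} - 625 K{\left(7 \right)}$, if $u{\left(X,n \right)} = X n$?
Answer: $-5961$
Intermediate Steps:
$A{\left(d \right)} = -3 + d$ ($A{\left(d \right)} = \left(-3 + d\right) 1 = -3 + d$)
$K{\left(T \right)} = T$
$u{\left(A{\left(-10 \right)},122 \right)} - 625 K{\left(7 \right)} = \left(-3 - 10\right) 122 - 625 \cdot 7 = \left(-13\right) 122 - 4375 = -1586 - 4375 = -5961$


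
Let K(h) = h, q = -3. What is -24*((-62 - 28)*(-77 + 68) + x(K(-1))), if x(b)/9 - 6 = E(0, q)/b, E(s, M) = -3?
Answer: -21384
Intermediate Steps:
x(b) = 54 - 27/b (x(b) = 54 + 9*(-3/b) = 54 - 27/b)
-24*((-62 - 28)*(-77 + 68) + x(K(-1))) = -24*((-62 - 28)*(-77 + 68) + (54 - 27/(-1))) = -24*(-90*(-9) + (54 - 27*(-1))) = -24*(810 + (54 + 27)) = -24*(810 + 81) = -24*891 = -21384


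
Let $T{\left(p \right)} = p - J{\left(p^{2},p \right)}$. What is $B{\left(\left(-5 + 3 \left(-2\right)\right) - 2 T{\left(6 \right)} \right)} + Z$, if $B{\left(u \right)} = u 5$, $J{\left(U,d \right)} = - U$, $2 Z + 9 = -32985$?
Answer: $-16972$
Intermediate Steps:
$Z = -16497$ ($Z = - \frac{9}{2} + \frac{1}{2} \left(-32985\right) = - \frac{9}{2} - \frac{32985}{2} = -16497$)
$T{\left(p \right)} = p + p^{2}$ ($T{\left(p \right)} = p - - p^{2} = p + p^{2}$)
$B{\left(u \right)} = 5 u$
$B{\left(\left(-5 + 3 \left(-2\right)\right) - 2 T{\left(6 \right)} \right)} + Z = 5 \left(\left(-5 + 3 \left(-2\right)\right) - 2 \cdot 6 \left(1 + 6\right)\right) - 16497 = 5 \left(\left(-5 - 6\right) - 2 \cdot 6 \cdot 7\right) - 16497 = 5 \left(-11 - 84\right) - 16497 = 5 \left(-95\right) - 16497 = -475 - 16497 = -16972$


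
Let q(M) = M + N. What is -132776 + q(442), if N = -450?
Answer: -132784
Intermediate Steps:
q(M) = -450 + M (q(M) = M - 450 = -450 + M)
-132776 + q(442) = -132776 + (-450 + 442) = -132776 - 8 = -132784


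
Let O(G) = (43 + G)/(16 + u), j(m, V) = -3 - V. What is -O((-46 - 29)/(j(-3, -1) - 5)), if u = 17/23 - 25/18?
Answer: -155664/44485 ≈ -3.4992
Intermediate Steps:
u = -269/414 (u = 17*(1/23) - 25*1/18 = 17/23 - 25/18 = -269/414 ≈ -0.64976)
O(G) = 17802/6355 + 414*G/6355 (O(G) = (43 + G)/(16 - 269/414) = (43 + G)/(6355/414) = (43 + G)*(414/6355) = 17802/6355 + 414*G/6355)
-O((-46 - 29)/(j(-3, -1) - 5)) = -(17802/6355 + 414*((-46 - 29)/((-3 - 1*(-1)) - 5))/6355) = -(17802/6355 + 414*(-75/((-3 + 1) - 5))/6355) = -(17802/6355 + 414*(-75/(-2 - 5))/6355) = -(17802/6355 + 414*(-75/(-7))/6355) = -(17802/6355 + 414*(-75*(-1/7))/6355) = -(17802/6355 + (414/6355)*(75/7)) = -(17802/6355 + 6210/8897) = -1*155664/44485 = -155664/44485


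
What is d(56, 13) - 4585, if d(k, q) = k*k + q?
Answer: -1436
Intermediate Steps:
d(k, q) = q + k**2 (d(k, q) = k**2 + q = q + k**2)
d(56, 13) - 4585 = (13 + 56**2) - 4585 = (13 + 3136) - 4585 = 3149 - 4585 = -1436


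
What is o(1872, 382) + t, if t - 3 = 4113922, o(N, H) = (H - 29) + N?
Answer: 4116150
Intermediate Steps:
o(N, H) = -29 + H + N (o(N, H) = (-29 + H) + N = -29 + H + N)
t = 4113925 (t = 3 + 4113922 = 4113925)
o(1872, 382) + t = (-29 + 382 + 1872) + 4113925 = 2225 + 4113925 = 4116150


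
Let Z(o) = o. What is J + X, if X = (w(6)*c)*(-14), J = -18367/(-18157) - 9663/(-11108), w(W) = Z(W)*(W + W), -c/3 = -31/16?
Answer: -1181310262477/201687956 ≈ -5857.1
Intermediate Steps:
c = 93/16 (c = -(-93)/16 = -3*(-31/16) = 93/16 ≈ 5.8125)
w(W) = 2*W² (w(W) = W*(W + W) = W*(2*W) = 2*W²)
J = 379471727/201687956 (J = -18367*(-1/18157) - 9663*(-1/11108) = 18367/18157 + 9663/11108 = 379471727/201687956 ≈ 1.8815)
X = -5859 (X = ((2*6²)*(93/16))*(-14) = ((2*36)*(93/16))*(-14) = (72*(93/16))*(-14) = (837/2)*(-14) = -5859)
J + X = 379471727/201687956 - 5859 = -1181310262477/201687956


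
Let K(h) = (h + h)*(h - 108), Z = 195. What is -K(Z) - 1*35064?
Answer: -68994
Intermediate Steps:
K(h) = 2*h*(-108 + h) (K(h) = (2*h)*(-108 + h) = 2*h*(-108 + h))
-K(Z) - 1*35064 = -2*195*(-108 + 195) - 1*35064 = -2*195*87 - 35064 = -1*33930 - 35064 = -33930 - 35064 = -68994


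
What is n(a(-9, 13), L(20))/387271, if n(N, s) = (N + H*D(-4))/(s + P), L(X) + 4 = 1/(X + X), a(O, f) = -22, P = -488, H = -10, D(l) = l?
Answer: -720/7621106009 ≈ -9.4474e-8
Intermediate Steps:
L(X) = -4 + 1/(2*X) (L(X) = -4 + 1/(X + X) = -4 + 1/(2*X))
n(N, s) = (40 + N)/(-488 + s) (n(N, s) = (N - 10*(-4))/(s - 488) = (N + 40)/(-488 + s) = (40 + N)/(-488 + s))
n(a(-9, 13), L(20))/387271 = ((40 - 22)/(-488 + (-4 + (½)/20)))/387271 = (18/(-488 + (-4 + (½)*(1/20))))*(1/387271) = (18/(-488 + (-4 + 1/40)))*(1/387271) = (18/(-488 - 159/40))*(1/387271) = (18/(-19679/40))*(1/387271) = -40/19679*18*(1/387271) = -720/19679*1/387271 = -720/7621106009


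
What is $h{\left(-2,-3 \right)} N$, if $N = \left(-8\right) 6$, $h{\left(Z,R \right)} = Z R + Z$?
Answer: $-192$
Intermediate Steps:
$h{\left(Z,R \right)} = Z + R Z$ ($h{\left(Z,R \right)} = R Z + Z = Z + R Z$)
$N = -48$
$h{\left(-2,-3 \right)} N = - 2 \left(1 - 3\right) \left(-48\right) = \left(-2\right) \left(-2\right) \left(-48\right) = 4 \left(-48\right) = -192$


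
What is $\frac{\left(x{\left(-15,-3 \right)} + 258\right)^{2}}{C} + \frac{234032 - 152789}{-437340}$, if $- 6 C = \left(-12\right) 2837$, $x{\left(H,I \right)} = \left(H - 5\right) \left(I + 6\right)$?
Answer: $\frac{2780750763}{413577860} \approx 6.7236$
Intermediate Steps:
$x{\left(H,I \right)} = \left(-5 + H\right) \left(6 + I\right)$
$C = 5674$ ($C = - \frac{\left(-12\right) 2837}{6} = \left(- \frac{1}{6}\right) \left(-34044\right) = 5674$)
$\frac{\left(x{\left(-15,-3 \right)} + 258\right)^{2}}{C} + \frac{234032 - 152789}{-437340} = \frac{\left(\left(-30 - -15 + 6 \left(-15\right) - -45\right) + 258\right)^{2}}{5674} + \frac{234032 - 152789}{-437340} = \left(\left(-30 + 15 - 90 + 45\right) + 258\right)^{2} \cdot \frac{1}{5674} + \left(234032 - 152789\right) \left(- \frac{1}{437340}\right) = \left(-60 + 258\right)^{2} \cdot \frac{1}{5674} + 81243 \left(- \frac{1}{437340}\right) = 198^{2} \cdot \frac{1}{5674} - \frac{27081}{145780} = 39204 \cdot \frac{1}{5674} - \frac{27081}{145780} = \frac{19602}{2837} - \frac{27081}{145780} = \frac{2780750763}{413577860}$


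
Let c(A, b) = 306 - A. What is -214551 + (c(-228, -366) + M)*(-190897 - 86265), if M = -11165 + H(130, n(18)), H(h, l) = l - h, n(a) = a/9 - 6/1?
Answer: 2983434379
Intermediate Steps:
n(a) = -6 + a/9 (n(a) = a*(1/9) - 6*1 = a/9 - 6 = -6 + a/9)
M = -11299 (M = -11165 + ((-6 + (1/9)*18) - 1*130) = -11165 + ((-6 + 2) - 130) = -11165 + (-4 - 130) = -11165 - 134 = -11299)
-214551 + (c(-228, -366) + M)*(-190897 - 86265) = -214551 + ((306 - 1*(-228)) - 11299)*(-190897 - 86265) = -214551 + ((306 + 228) - 11299)*(-277162) = -214551 + (534 - 11299)*(-277162) = -214551 - 10765*(-277162) = -214551 + 2983648930 = 2983434379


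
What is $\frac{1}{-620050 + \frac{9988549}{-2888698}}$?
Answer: $- \frac{2888698}{1791147183449} \approx -1.6128 \cdot 10^{-6}$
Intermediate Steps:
$\frac{1}{-620050 + \frac{9988549}{-2888698}} = \frac{1}{-620050 + 9988549 \left(- \frac{1}{2888698}\right)} = \frac{1}{-620050 - \frac{9988549}{2888698}} = \frac{1}{- \frac{1791147183449}{2888698}} = - \frac{2888698}{1791147183449}$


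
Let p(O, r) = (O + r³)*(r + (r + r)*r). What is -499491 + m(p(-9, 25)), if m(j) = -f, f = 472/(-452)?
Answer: -56442365/113 ≈ -4.9949e+5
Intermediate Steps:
p(O, r) = (O + r³)*(r + 2*r²) (p(O, r) = (O + r³)*(r + (2*r)*r) = (O + r³)*(r + 2*r²))
f = -118/113 (f = 472*(-1/452) = -118/113 ≈ -1.0442)
m(j) = 118/113 (m(j) = -1*(-118/113) = 118/113)
-499491 + m(p(-9, 25)) = -499491 + 118/113 = -56442365/113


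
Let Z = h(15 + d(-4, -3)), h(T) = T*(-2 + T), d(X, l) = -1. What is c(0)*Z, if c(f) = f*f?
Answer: 0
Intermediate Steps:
c(f) = f²
Z = 168 (Z = (15 - 1)*(-2 + (15 - 1)) = 14*(-2 + 14) = 14*12 = 168)
c(0)*Z = 0²*168 = 0*168 = 0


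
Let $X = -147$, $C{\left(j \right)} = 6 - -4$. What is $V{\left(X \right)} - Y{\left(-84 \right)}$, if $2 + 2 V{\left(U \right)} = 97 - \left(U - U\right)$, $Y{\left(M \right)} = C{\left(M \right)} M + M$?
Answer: $\frac{1943}{2} \approx 971.5$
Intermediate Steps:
$C{\left(j \right)} = 10$ ($C{\left(j \right)} = 6 + 4 = 10$)
$Y{\left(M \right)} = 11 M$ ($Y{\left(M \right)} = 10 M + M = 11 M$)
$V{\left(U \right)} = \frac{95}{2}$ ($V{\left(U \right)} = -1 + \frac{97 - \left(U - U\right)}{2} = -1 + \frac{97 - 0}{2} = -1 + \frac{97 + 0}{2} = -1 + \frac{1}{2} \cdot 97 = -1 + \frac{97}{2} = \frac{95}{2}$)
$V{\left(X \right)} - Y{\left(-84 \right)} = \frac{95}{2} - 11 \left(-84\right) = \frac{95}{2} - -924 = \frac{95}{2} + 924 = \frac{1943}{2}$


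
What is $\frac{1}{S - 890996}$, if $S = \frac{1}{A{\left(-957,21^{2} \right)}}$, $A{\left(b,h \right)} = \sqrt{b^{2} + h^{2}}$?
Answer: $- \frac{989299588680}{881461976315525279} - \frac{39 \sqrt{730}}{881461976315525279} \approx -1.1223 \cdot 10^{-6}$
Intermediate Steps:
$S = \frac{\sqrt{730}}{28470}$ ($S = \frac{1}{\sqrt{\left(-957\right)^{2} + \left(21^{2}\right)^{2}}} = \frac{1}{\sqrt{915849 + 441^{2}}} = \frac{1}{\sqrt{915849 + 194481}} = \frac{1}{\sqrt{1110330}} = \frac{1}{39 \sqrt{730}} = \frac{\sqrt{730}}{28470} \approx 0.00094902$)
$\frac{1}{S - 890996} = \frac{1}{\frac{\sqrt{730}}{28470} - 890996} = \frac{1}{-890996 + \frac{\sqrt{730}}{28470}}$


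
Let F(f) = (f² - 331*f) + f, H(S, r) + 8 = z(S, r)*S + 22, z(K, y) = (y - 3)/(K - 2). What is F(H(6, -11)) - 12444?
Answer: -10085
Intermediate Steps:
z(K, y) = (-3 + y)/(-2 + K)
H(S, r) = 14 + S*(-3 + r)/(-2 + S) (H(S, r) = -8 + (((-3 + r)/(-2 + S))*S + 22) = -8 + (S*(-3 + r)/(-2 + S) + 22) = -8 + (22 + S*(-3 + r)/(-2 + S)) = 14 + S*(-3 + r)/(-2 + S))
F(f) = f² - 330*f
F(H(6, -11)) - 12444 = ((-28 + 11*6 + 6*(-11))/(-2 + 6))*(-330 + (-28 + 11*6 + 6*(-11))/(-2 + 6)) - 12444 = ((-28 + 66 - 66)/4)*(-330 + (-28 + 66 - 66)/4) - 12444 = ((¼)*(-28))*(-330 + (¼)*(-28)) - 12444 = -7*(-330 - 7) - 12444 = -7*(-337) - 12444 = 2359 - 12444 = -10085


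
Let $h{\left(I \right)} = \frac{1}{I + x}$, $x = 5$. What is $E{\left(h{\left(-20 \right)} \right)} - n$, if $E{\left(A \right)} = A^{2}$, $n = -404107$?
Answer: $\frac{90924076}{225} \approx 4.0411 \cdot 10^{5}$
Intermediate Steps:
$h{\left(I \right)} = \frac{1}{5 + I}$ ($h{\left(I \right)} = \frac{1}{I + 5} = \frac{1}{5 + I}$)
$E{\left(h{\left(-20 \right)} \right)} - n = \left(\frac{1}{5 - 20}\right)^{2} - -404107 = \left(\frac{1}{-15}\right)^{2} + 404107 = \left(- \frac{1}{15}\right)^{2} + 404107 = \frac{1}{225} + 404107 = \frac{90924076}{225}$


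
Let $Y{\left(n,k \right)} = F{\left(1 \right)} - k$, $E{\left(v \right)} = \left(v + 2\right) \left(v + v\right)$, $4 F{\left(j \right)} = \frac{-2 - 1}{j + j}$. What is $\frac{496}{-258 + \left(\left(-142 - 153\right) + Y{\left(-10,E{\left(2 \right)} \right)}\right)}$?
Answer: $- \frac{3968}{4555} \approx -0.87113$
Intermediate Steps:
$F{\left(j \right)} = - \frac{3}{8 j}$ ($F{\left(j \right)} = \frac{\left(-2 - 1\right) \frac{1}{j + j}}{4} = \frac{\left(-3\right) \frac{1}{2 j}}{4} = \frac{\left(- \frac{3}{2}\right) \frac{1}{j}}{4} = - \frac{3}{8 j}$)
$E{\left(v \right)} = 2 v \left(2 + v\right)$ ($E{\left(v \right)} = \left(2 + v\right) 2 v = 2 v \left(2 + v\right)$)
$Y{\left(n,k \right)} = - \frac{3}{8} - k$ ($Y{\left(n,k \right)} = - \frac{3}{8 \cdot 1} - k = \left(- \frac{3}{8}\right) 1 - k = - \frac{3}{8} - k$)
$\frac{496}{-258 + \left(\left(-142 - 153\right) + Y{\left(-10,E{\left(2 \right)} \right)}\right)} = \frac{496}{-258 - \left(\frac{2363}{8} + 2 \cdot 2 \left(2 + 2\right)\right)} = \frac{496}{-258 - \left(\frac{2363}{8} + 2 \cdot 2 \cdot 4\right)} = \frac{496}{-258 - \frac{2491}{8}} = \frac{496}{- \frac{4555}{8}} = 496 \left(- \frac{8}{4555}\right) = - \frac{3968}{4555}$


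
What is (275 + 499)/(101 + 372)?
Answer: 18/11 ≈ 1.6364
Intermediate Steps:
(275 + 499)/(101 + 372) = 774/473 = 774*(1/473) = 18/11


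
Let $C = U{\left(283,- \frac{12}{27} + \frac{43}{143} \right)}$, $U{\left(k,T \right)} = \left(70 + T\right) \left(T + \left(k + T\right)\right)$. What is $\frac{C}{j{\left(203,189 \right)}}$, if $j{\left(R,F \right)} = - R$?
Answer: $- \frac{32712024155}{336242907} \approx -97.287$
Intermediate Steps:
$U{\left(k,T \right)} = \left(70 + T\right) \left(k + 2 T\right)$ ($U{\left(k,T \right)} = \left(70 + T\right) \left(T + \left(T + k\right)\right) = \left(70 + T\right) \left(k + 2 T\right)$)
$C = \frac{32712024155}{1656369}$ ($C = 2 \left(- \frac{12}{27} + \frac{43}{143}\right)^{2} + 70 \cdot 283 + 140 \left(- \frac{12}{27} + \frac{43}{143}\right) + \left(- \frac{12}{27} + \frac{43}{143}\right) 283 = 2 \left(\left(-12\right) \frac{1}{27} + 43 \cdot \frac{1}{143}\right)^{2} + 19810 + 140 \left(\left(-12\right) \frac{1}{27} + 43 \cdot \frac{1}{143}\right) + \left(\left(-12\right) \frac{1}{27} + 43 \cdot \frac{1}{143}\right) 283 = 2 \left(- \frac{4}{9} + \frac{43}{143}\right)^{2} + 19810 + 140 \left(- \frac{4}{9} + \frac{43}{143}\right) + \left(- \frac{4}{9} + \frac{43}{143}\right) 283 = 2 \left(- \frac{185}{1287}\right)^{2} + 19810 + 140 \left(- \frac{185}{1287}\right) - \frac{52355}{1287} = 2 \cdot \frac{34225}{1656369} + 19810 - \frac{25900}{1287} - \frac{52355}{1287} = \frac{68450}{1656369} + 19810 - \frac{25900}{1287} - \frac{52355}{1287} = \frac{32712024155}{1656369} \approx 19749.0$)
$\frac{C}{j{\left(203,189 \right)}} = \frac{32712024155}{1656369 \left(\left(-1\right) 203\right)} = \frac{32712024155}{1656369 \left(-203\right)} = \frac{32712024155}{1656369} \left(- \frac{1}{203}\right) = - \frac{32712024155}{336242907}$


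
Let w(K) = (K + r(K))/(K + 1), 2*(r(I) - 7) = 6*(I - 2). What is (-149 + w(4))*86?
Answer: -62608/5 ≈ -12522.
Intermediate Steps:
r(I) = 1 + 3*I (r(I) = 7 + (6*(I - 2))/2 = 7 + (6*(-2 + I))/2 = 7 + (-12 + 6*I)/2 = 7 + (-6 + 3*I) = 1 + 3*I)
w(K) = (1 + 4*K)/(1 + K) (w(K) = (K + (1 + 3*K))/(K + 1) = (1 + 4*K)/(1 + K))
(-149 + w(4))*86 = (-149 + (1 + 4*4)/(1 + 4))*86 = (-149 + (1 + 16)/5)*86 = (-149 + (1/5)*17)*86 = (-149 + 17/5)*86 = -728/5*86 = -62608/5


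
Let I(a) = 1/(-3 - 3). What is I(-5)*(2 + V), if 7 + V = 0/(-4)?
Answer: ⅚ ≈ 0.83333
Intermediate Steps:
V = -7 (V = -7 + 0/(-4) = -7 + 0*(-¼) = -7 + 0 = -7)
I(a) = -⅙ (I(a) = 1/(-6) = -⅙)
I(-5)*(2 + V) = -(2 - 7)/6 = -⅙*(-5) = ⅚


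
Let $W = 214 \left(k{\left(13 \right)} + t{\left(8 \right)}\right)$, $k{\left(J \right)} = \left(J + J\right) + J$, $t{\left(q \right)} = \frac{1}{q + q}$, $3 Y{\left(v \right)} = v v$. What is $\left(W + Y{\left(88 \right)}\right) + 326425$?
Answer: $\frac{8096777}{24} \approx 3.3737 \cdot 10^{5}$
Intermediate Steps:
$Y{\left(v \right)} = \frac{v^{2}}{3}$ ($Y{\left(v \right)} = \frac{v v}{3} = \frac{v^{2}}{3}$)
$t{\left(q \right)} = \frac{1}{2 q}$
$k{\left(J \right)} = 3 J$ ($k{\left(J \right)} = 2 J + J = 3 J$)
$W = \frac{66875}{8}$ ($W = 214 \left(3 \cdot 13 + \frac{1}{2 \cdot 8}\right) = 214 \left(39 + \frac{1}{2} \cdot \frac{1}{8}\right) = 214 \left(39 + \frac{1}{16}\right) = 214 \cdot \frac{625}{16} = \frac{66875}{8} \approx 8359.4$)
$\left(W + Y{\left(88 \right)}\right) + 326425 = \left(\frac{66875}{8} + \frac{88^{2}}{3}\right) + 326425 = \left(\frac{66875}{8} + \frac{1}{3} \cdot 7744\right) + 326425 = \left(\frac{66875}{8} + \frac{7744}{3}\right) + 326425 = \frac{262577}{24} + 326425 = \frac{8096777}{24}$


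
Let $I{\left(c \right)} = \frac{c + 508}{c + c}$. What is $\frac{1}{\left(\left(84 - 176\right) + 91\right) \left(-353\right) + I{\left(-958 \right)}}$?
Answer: $\frac{958}{338399} \approx 0.002831$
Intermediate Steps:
$I{\left(c \right)} = \frac{508 + c}{2 c}$
$\frac{1}{\left(\left(84 - 176\right) + 91\right) \left(-353\right) + I{\left(-958 \right)}} = \frac{1}{\left(\left(84 - 176\right) + 91\right) \left(-353\right) + \frac{508 - 958}{2 \left(-958\right)}} = \frac{1}{\left(\left(84 - 176\right) + 91\right) \left(-353\right) + \frac{1}{2} \left(- \frac{1}{958}\right) \left(-450\right)} = \frac{1}{\left(-92 + 91\right) \left(-353\right) + \frac{225}{958}} = \frac{1}{\left(-1\right) \left(-353\right) + \frac{225}{958}} = \frac{1}{353 + \frac{225}{958}} = \frac{1}{\frac{338399}{958}} = \frac{958}{338399}$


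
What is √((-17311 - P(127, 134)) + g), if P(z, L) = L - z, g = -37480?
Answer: I*√54798 ≈ 234.09*I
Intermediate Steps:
√((-17311 - P(127, 134)) + g) = √((-17311 - (134 - 1*127)) - 37480) = √((-17311 - (134 - 127)) - 37480) = √((-17311 - 1*7) - 37480) = √((-17311 - 7) - 37480) = √(-17318 - 37480) = √(-54798) = I*√54798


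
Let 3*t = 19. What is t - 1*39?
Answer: -98/3 ≈ -32.667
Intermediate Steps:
t = 19/3 (t = (1/3)*19 = 19/3 ≈ 6.3333)
t - 1*39 = 19/3 - 1*39 = 19/3 - 39 = -98/3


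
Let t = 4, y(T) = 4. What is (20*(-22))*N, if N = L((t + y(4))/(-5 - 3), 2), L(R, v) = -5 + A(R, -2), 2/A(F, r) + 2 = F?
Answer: 7480/3 ≈ 2493.3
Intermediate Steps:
A(F, r) = 2/(-2 + F)
L(R, v) = -5 + 2/(-2 + R)
N = -17/3 (N = (12 - 5*(4 + 4)/(-5 - 3))/(-2 + (4 + 4)/(-5 - 3)) = (12 - 40/(-8))/(-2 + 8/(-8)) = (12 - 40*(-1)/8)/(-2 + 8*(-1/8)) = (12 - 5*(-1))/(-2 - 1) = (12 + 5)/(-3) = -1/3*17 = -17/3 ≈ -5.6667)
(20*(-22))*N = (20*(-22))*(-17/3) = -440*(-17/3) = 7480/3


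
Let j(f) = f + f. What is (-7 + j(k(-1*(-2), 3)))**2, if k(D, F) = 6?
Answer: 25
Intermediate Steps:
j(f) = 2*f
(-7 + j(k(-1*(-2), 3)))**2 = (-7 + 2*6)**2 = (-7 + 12)**2 = 5**2 = 25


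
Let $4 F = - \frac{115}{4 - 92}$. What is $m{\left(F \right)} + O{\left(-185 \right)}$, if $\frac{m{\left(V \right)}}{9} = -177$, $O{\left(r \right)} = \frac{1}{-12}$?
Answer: $- \frac{19117}{12} \approx -1593.1$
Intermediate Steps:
$F = \frac{115}{352}$ ($F = \frac{\left(-115\right) \frac{1}{4 - 92}}{4} = \frac{\left(-115\right) \frac{1}{-88}}{4} = \frac{\left(-115\right) \left(- \frac{1}{88}\right)}{4} = \frac{1}{4} \cdot \frac{115}{88} = \frac{115}{352} \approx 0.3267$)
$O{\left(r \right)} = - \frac{1}{12}$
$m{\left(V \right)} = -1593$ ($m{\left(V \right)} = 9 \left(-177\right) = -1593$)
$m{\left(F \right)} + O{\left(-185 \right)} = -1593 - \frac{1}{12} = - \frac{19117}{12}$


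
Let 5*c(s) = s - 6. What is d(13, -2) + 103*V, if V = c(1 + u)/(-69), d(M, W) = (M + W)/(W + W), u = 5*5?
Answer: -2407/276 ≈ -8.7210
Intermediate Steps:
u = 25
c(s) = -6/5 + s/5 (c(s) = (s - 6)/5 = (-6 + s)/5 = -6/5 + s/5)
d(M, W) = (M + W)/(2*W) (d(M, W) = (M + W)/((2*W)) = (M + W)*(1/(2*W)) = (M + W)/(2*W))
V = -4/69 (V = (-6/5 + (1 + 25)/5)/(-69) = (-6/5 + (1/5)*26)*(-1/69) = (-6/5 + 26/5)*(-1/69) = 4*(-1/69) = -4/69 ≈ -0.057971)
d(13, -2) + 103*V = (1/2)*(13 - 2)/(-2) + 103*(-4/69) = (1/2)*(-1/2)*11 - 412/69 = -11/4 - 412/69 = -2407/276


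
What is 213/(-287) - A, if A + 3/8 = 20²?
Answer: -919243/2296 ≈ -400.37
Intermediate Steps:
A = 3197/8 (A = -3/8 + 20² = -3/8 + 400 = 3197/8 ≈ 399.63)
213/(-287) - A = 213/(-287) - 1*3197/8 = 213*(-1/287) - 3197/8 = -213/287 - 3197/8 = -919243/2296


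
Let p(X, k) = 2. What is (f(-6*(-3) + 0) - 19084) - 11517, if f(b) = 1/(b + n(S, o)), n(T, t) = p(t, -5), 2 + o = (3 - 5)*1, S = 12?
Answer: -612019/20 ≈ -30601.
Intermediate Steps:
o = -4 (o = -2 + (3 - 5)*1 = -2 - 2*1 = -2 - 2 = -4)
n(T, t) = 2
f(b) = 1/(2 + b) (f(b) = 1/(b + 2) = 1/(2 + b))
(f(-6*(-3) + 0) - 19084) - 11517 = (1/(2 + (-6*(-3) + 0)) - 19084) - 11517 = (1/(2 + (18 + 0)) - 19084) - 11517 = (1/(2 + 18) - 19084) - 11517 = (1/20 - 19084) - 11517 = -381679/20 - 11517 = -612019/20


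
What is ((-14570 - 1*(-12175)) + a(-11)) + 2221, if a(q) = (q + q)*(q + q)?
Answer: 310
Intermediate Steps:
a(q) = 4*q² (a(q) = (2*q)*(2*q) = 4*q²)
((-14570 - 1*(-12175)) + a(-11)) + 2221 = ((-14570 - 1*(-12175)) + 4*(-11)²) + 2221 = ((-14570 + 12175) + 4*121) + 2221 = (-2395 + 484) + 2221 = -1911 + 2221 = 310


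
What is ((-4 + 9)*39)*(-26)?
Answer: -5070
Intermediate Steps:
((-4 + 9)*39)*(-26) = (5*39)*(-26) = 195*(-26) = -5070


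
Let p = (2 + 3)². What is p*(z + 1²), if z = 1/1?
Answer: 50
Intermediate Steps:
z = 1
p = 25 (p = 5² = 25)
p*(z + 1²) = 25*(1 + 1²) = 25*(1 + 1) = 25*2 = 50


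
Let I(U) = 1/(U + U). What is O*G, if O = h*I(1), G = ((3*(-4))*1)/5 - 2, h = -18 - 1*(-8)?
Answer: 22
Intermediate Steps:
I(U) = 1/(2*U)
h = -10 (h = -18 + 8 = -10)
G = -22/5 (G = -12*1*(1/5) - 2 = -12*1/5 - 2 = -12/5 - 2 = -22/5 ≈ -4.4000)
O = -5 (O = -5/1 = -5 ≈ -5.0000)
O*G = -5*(-22/5) = 22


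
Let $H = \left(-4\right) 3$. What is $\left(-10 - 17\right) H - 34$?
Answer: $290$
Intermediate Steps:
$H = -12$
$\left(-10 - 17\right) H - 34 = \left(-10 - 17\right) \left(-12\right) - 34 = \left(-27\right) \left(-12\right) - 34 = 324 - 34 = 290$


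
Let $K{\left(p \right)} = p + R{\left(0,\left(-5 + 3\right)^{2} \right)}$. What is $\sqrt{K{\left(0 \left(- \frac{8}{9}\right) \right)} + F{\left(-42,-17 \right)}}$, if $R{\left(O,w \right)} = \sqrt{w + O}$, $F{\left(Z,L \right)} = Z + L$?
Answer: $i \sqrt{57} \approx 7.5498 i$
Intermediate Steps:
$F{\left(Z,L \right)} = L + Z$
$R{\left(O,w \right)} = \sqrt{O + w}$
$K{\left(p \right)} = 2 + p$ ($K{\left(p \right)} = p + \sqrt{0 + \left(-5 + 3\right)^{2}} = p + \sqrt{0 + \left(-2\right)^{2}} = p + \sqrt{0 + 4} = p + \sqrt{4} = p + 2 = 2 + p$)
$\sqrt{K{\left(0 \left(- \frac{8}{9}\right) \right)} + F{\left(-42,-17 \right)}} = \sqrt{\left(2 + 0 \left(- \frac{8}{9}\right)\right) - 59} = \sqrt{\left(2 + 0\right) - 59} = \sqrt{2 - 59} = \sqrt{-57} = i \sqrt{57}$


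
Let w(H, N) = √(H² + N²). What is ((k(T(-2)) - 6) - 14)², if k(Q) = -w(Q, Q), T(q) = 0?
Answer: 400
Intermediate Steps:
k(Q) = -√2*√(Q²) (k(Q) = -√(Q² + Q²) = -√(2*Q²) = -√2*√(Q²))
((k(T(-2)) - 6) - 14)² = ((-√2*√(0²) - 6) - 14)² = ((-√2*√0 - 6) - 14)² = ((-1*√2*0 - 6) - 14)² = ((0 - 6) - 14)² = (-6 - 14)² = (-20)² = 400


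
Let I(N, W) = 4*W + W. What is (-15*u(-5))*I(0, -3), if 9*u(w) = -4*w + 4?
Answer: 600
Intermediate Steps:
u(w) = 4/9 - 4*w/9 (u(w) = (-4*w + 4)/9 = (4 - 4*w)/9 = 4/9 - 4*w/9)
I(N, W) = 5*W
(-15*u(-5))*I(0, -3) = (-15*(4/9 - 4/9*(-5)))*(5*(-3)) = -15*(4/9 + 20/9)*(-15) = -15*8/3*(-15) = -40*(-15) = 600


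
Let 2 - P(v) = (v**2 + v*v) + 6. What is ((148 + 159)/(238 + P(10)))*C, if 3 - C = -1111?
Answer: 170999/17 ≈ 10059.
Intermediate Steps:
C = 1114 (C = 3 - 1*(-1111) = 3 + 1111 = 1114)
P(v) = -4 - 2*v**2 (P(v) = 2 - ((v**2 + v*v) + 6) = 2 - ((v**2 + v**2) + 6) = 2 - (2*v**2 + 6) = 2 - (6 + 2*v**2) = 2 + (-6 - 2*v**2) = -4 - 2*v**2)
((148 + 159)/(238 + P(10)))*C = ((148 + 159)/(238 + (-4 - 2*10**2)))*1114 = (307/(238 + (-4 - 2*100)))*1114 = (307/(238 + (-4 - 200)))*1114 = (307/(238 - 204))*1114 = (307/34)*1114 = 170999/17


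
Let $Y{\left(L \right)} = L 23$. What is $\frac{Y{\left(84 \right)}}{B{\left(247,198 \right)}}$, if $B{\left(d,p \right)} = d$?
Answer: $\frac{1932}{247} \approx 7.8219$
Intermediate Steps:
$Y{\left(L \right)} = 23 L$
$\frac{Y{\left(84 \right)}}{B{\left(247,198 \right)}} = \frac{23 \cdot 84}{247} = 1932 \cdot \frac{1}{247} = \frac{1932}{247}$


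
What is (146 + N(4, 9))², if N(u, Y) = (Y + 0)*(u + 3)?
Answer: 43681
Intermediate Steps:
N(u, Y) = Y*(3 + u)
(146 + N(4, 9))² = (146 + 9*(3 + 4))² = (146 + 9*7)² = (146 + 63)² = 209² = 43681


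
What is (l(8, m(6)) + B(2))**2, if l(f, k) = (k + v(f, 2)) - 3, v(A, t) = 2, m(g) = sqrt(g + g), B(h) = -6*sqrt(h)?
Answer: (1 - 2*sqrt(3) + 6*sqrt(2))**2 ≈ 36.255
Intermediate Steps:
m(g) = sqrt(2)*sqrt(g) (m(g) = sqrt(2*g) = sqrt(2)*sqrt(g))
l(f, k) = -1 + k (l(f, k) = (k + 2) - 3 = (2 + k) - 3 = -1 + k)
(l(8, m(6)) + B(2))**2 = ((-1 + sqrt(2)*sqrt(6)) - 6*sqrt(2))**2 = ((-1 + 2*sqrt(3)) - 6*sqrt(2))**2 = (-1 - 6*sqrt(2) + 2*sqrt(3))**2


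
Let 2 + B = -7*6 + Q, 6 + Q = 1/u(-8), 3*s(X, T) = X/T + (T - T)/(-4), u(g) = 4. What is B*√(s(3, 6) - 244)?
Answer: -199*I*√8778/24 ≈ -776.85*I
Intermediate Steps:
s(X, T) = X/(3*T) (s(X, T) = (X/T + (T - T)/(-4))/3 = (X/T + 0*(-¼))/3 = (X/T + 0)/3 = (X/T)/3 = X/(3*T))
Q = -23/4 (Q = -6 + 1/4 = -6 + ¼ = -23/4 ≈ -5.7500)
B = -199/4 (B = -2 + (-7*6 - 23/4) = -2 + (-42 - 23/4) = -2 - 191/4 = -199/4 ≈ -49.750)
B*√(s(3, 6) - 244) = -199*√((⅓)*3/6 - 244)/4 = -199*√((⅓)*3*(⅙) - 244)/4 = -199*√(⅙ - 244)/4 = -199*I*√8778/24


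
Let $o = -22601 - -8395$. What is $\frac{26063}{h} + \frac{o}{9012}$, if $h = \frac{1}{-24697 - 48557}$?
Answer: $- \frac{8602940830115}{4506} \approx -1.9092 \cdot 10^{9}$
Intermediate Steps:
$h = - \frac{1}{73254}$ ($h = \frac{1}{-73254} = - \frac{1}{73254} \approx -1.3651 \cdot 10^{-5}$)
$o = -14206$ ($o = -22601 + 8395 = -14206$)
$\frac{26063}{h} + \frac{o}{9012} = \frac{26063}{- \frac{1}{73254}} - \frac{14206}{9012} = 26063 \left(-73254\right) - \frac{7103}{4506} = -1909219002 - \frac{7103}{4506} = - \frac{8602940830115}{4506}$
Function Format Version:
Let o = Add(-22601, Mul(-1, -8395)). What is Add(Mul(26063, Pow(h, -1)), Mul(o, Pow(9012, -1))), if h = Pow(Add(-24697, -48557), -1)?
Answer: Rational(-8602940830115, 4506) ≈ -1.9092e+9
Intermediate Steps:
h = Rational(-1, 73254) (h = Pow(-73254, -1) = Rational(-1, 73254) ≈ -1.3651e-5)
o = -14206 (o = Add(-22601, 8395) = -14206)
Add(Mul(26063, Pow(h, -1)), Mul(o, Pow(9012, -1))) = Add(Mul(26063, Pow(Rational(-1, 73254), -1)), Mul(-14206, Pow(9012, -1))) = Add(Mul(26063, -73254), Mul(-14206, Rational(1, 9012))) = Add(-1909219002, Rational(-7103, 4506)) = Rational(-8602940830115, 4506)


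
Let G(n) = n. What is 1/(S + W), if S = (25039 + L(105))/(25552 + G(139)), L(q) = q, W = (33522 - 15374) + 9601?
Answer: 25691/712924703 ≈ 3.6036e-5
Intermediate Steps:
W = 27749 (W = 18148 + 9601 = 27749)
S = 25144/25691 (S = (25039 + 105)/(25552 + 139) = 25144/25691 ≈ 0.97871)
1/(S + W) = 1/(25144/25691 + 27749) = 1/(712924703/25691) = 25691/712924703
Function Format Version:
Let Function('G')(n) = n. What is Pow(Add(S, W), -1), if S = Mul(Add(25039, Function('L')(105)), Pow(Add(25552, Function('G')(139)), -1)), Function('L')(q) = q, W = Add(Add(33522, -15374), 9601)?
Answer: Rational(25691, 712924703) ≈ 3.6036e-5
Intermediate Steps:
W = 27749 (W = Add(18148, 9601) = 27749)
S = Rational(25144, 25691) (S = Mul(Add(25039, 105), Pow(Add(25552, 139), -1)) = Mul(25144, Pow(25691, -1)) = Mul(25144, Rational(1, 25691)) = Rational(25144, 25691) ≈ 0.97871)
Pow(Add(S, W), -1) = Pow(Add(Rational(25144, 25691), 27749), -1) = Pow(Rational(712924703, 25691), -1) = Rational(25691, 712924703)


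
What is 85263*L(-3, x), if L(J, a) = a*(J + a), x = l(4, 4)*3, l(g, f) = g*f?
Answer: 184168080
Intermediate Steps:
l(g, f) = f*g
x = 48 (x = (4*4)*3 = 16*3 = 48)
85263*L(-3, x) = 85263*(48*(-3 + 48)) = 85263*(48*45) = 85263*2160 = 184168080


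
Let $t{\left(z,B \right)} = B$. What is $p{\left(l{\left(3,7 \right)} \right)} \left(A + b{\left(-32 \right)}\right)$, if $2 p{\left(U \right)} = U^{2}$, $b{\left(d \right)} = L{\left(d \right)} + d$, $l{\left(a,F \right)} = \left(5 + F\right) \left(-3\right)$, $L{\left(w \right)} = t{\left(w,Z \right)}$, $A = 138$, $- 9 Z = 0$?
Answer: $68688$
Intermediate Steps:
$Z = 0$ ($Z = \left(- \frac{1}{9}\right) 0 = 0$)
$L{\left(w \right)} = 0$
$l{\left(a,F \right)} = -15 - 3 F$
$b{\left(d \right)} = d$ ($b{\left(d \right)} = 0 + d = d$)
$p{\left(U \right)} = \frac{U^{2}}{2}$
$p{\left(l{\left(3,7 \right)} \right)} \left(A + b{\left(-32 \right)}\right) = \frac{\left(-15 - 21\right)^{2}}{2} \left(138 - 32\right) = \frac{\left(-15 - 21\right)^{2}}{2} \cdot 106 = \frac{\left(-36\right)^{2}}{2} \cdot 106 = \frac{1}{2} \cdot 1296 \cdot 106 = 648 \cdot 106 = 68688$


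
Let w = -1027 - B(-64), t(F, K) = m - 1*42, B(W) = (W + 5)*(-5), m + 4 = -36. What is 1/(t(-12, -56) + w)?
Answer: -1/1404 ≈ -0.00071225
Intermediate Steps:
m = -40 (m = -4 - 36 = -40)
B(W) = -25 - 5*W (B(W) = (5 + W)*(-5) = -25 - 5*W)
t(F, K) = -82 (t(F, K) = -40 - 1*42 = -40 - 42 = -82)
w = -1322 (w = -1027 - (-25 - 5*(-64)) = -1027 - (-25 + 320) = -1027 - 1*295 = -1027 - 295 = -1322)
1/(t(-12, -56) + w) = 1/(-82 - 1322) = 1/(-1404) = -1/1404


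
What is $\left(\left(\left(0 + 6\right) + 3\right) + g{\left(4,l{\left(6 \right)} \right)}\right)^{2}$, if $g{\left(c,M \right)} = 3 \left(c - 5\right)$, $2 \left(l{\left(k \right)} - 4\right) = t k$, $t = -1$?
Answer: $36$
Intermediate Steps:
$l{\left(k \right)} = 4 - \frac{k}{2}$ ($l{\left(k \right)} = 4 + \frac{\left(-1\right) k}{2} = 4 - \frac{k}{2}$)
$g{\left(c,M \right)} = -15 + 3 c$ ($g{\left(c,M \right)} = 3 \left(-5 + c\right) = -15 + 3 c$)
$\left(\left(\left(0 + 6\right) + 3\right) + g{\left(4,l{\left(6 \right)} \right)}\right)^{2} = \left(\left(\left(0 + 6\right) + 3\right) + \left(-15 + 3 \cdot 4\right)\right)^{2} = \left(\left(6 + 3\right) + \left(-15 + 12\right)\right)^{2} = \left(9 - 3\right)^{2} = 6^{2} = 36$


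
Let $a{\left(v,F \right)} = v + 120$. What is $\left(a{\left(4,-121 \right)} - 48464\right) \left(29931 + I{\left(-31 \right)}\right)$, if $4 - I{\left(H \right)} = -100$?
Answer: $-1451891900$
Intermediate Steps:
$a{\left(v,F \right)} = 120 + v$
$I{\left(H \right)} = 104$ ($I{\left(H \right)} = 4 - -100 = 4 + 100 = 104$)
$\left(a{\left(4,-121 \right)} - 48464\right) \left(29931 + I{\left(-31 \right)}\right) = \left(\left(120 + 4\right) - 48464\right) \left(29931 + 104\right) = \left(124 - 48464\right) 30035 = \left(-48340\right) 30035 = -1451891900$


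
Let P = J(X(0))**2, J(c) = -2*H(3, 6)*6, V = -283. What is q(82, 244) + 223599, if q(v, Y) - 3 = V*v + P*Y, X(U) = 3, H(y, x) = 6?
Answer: 1465292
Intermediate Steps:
J(c) = -72 (J(c) = -2*6*6 = -12*6 = -72)
P = 5184 (P = (-72)**2 = 5184)
q(v, Y) = 3 - 283*v + 5184*Y (q(v, Y) = 3 + (-283*v + 5184*Y) = 3 - 283*v + 5184*Y)
q(82, 244) + 223599 = (3 - 283*82 + 5184*244) + 223599 = (3 - 23206 + 1264896) + 223599 = 1241693 + 223599 = 1465292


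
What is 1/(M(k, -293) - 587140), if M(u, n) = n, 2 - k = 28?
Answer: -1/587433 ≈ -1.7023e-6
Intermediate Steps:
k = -26 (k = 2 - 1*28 = 2 - 28 = -26)
1/(M(k, -293) - 587140) = 1/(-293 - 587140) = 1/(-587433) = -1/587433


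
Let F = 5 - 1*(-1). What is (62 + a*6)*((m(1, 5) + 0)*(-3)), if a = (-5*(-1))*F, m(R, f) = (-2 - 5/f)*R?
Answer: 2178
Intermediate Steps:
m(R, f) = R*(-2 - 5/f) (m(R, f) = (-2 - 5/f)*R = R*(-2 - 5/f))
F = 6 (F = 5 + 1 = 6)
a = 30 (a = -5*(-1)*6 = 5*6 = 30)
(62 + a*6)*((m(1, 5) + 0)*(-3)) = (62 + 30*6)*((-1*1*(5 + 2*5)/5 + 0)*(-3)) = (62 + 180)*((-1*1*1/5*(5 + 10) + 0)*(-3)) = 242*((-1*1*1/5*15 + 0)*(-3)) = 242*((-3 + 0)*(-3)) = 242*(-3*(-3)) = 242*9 = 2178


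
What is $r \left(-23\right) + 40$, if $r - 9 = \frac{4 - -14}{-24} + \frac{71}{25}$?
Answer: $- \frac{21507}{100} \approx -215.07$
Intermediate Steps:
$r = \frac{1109}{100}$ ($r = 9 + \left(\frac{4 - -14}{-24} + \frac{71}{25}\right) = 9 + \left(\left(4 + 14\right) \left(- \frac{1}{24}\right) + 71 \cdot \frac{1}{25}\right) = 9 + \left(18 \left(- \frac{1}{24}\right) + \frac{71}{25}\right) = 9 + \left(- \frac{3}{4} + \frac{71}{25}\right) = 9 + \frac{209}{100} = \frac{1109}{100} \approx 11.09$)
$r \left(-23\right) + 40 = \frac{1109}{100} \left(-23\right) + 40 = - \frac{25507}{100} + 40 = - \frac{21507}{100}$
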